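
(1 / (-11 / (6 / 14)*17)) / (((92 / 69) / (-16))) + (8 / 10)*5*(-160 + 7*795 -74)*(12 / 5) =334957572 / 6545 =51177.63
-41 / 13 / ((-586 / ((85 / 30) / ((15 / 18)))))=697 / 38090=0.02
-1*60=-60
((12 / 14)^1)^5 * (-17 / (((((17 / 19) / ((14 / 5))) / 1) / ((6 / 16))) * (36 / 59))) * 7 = -181602 / 1715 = -105.89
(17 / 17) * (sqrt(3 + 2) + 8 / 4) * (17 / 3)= 34 / 3 + 17 * sqrt(5) / 3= 24.00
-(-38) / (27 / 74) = 2812 / 27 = 104.15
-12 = -12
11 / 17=0.65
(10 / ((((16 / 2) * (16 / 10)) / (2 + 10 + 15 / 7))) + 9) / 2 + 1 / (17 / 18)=84411 / 7616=11.08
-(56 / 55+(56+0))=-3136 / 55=-57.02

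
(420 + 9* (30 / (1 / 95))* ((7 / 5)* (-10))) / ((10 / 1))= -35868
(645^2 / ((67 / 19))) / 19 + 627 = 458034 / 67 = 6836.33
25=25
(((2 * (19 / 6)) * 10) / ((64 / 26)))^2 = 1525225 / 2304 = 661.99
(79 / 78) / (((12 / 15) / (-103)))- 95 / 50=-206389 / 1560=-132.30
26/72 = 13/36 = 0.36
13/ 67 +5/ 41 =868/ 2747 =0.32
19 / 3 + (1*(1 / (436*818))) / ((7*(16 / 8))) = 94868371 / 14979216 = 6.33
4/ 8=1/ 2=0.50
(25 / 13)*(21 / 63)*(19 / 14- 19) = -475 / 42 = -11.31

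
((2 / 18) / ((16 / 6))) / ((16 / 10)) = 0.03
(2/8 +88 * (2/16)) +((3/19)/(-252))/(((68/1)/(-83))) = 11.25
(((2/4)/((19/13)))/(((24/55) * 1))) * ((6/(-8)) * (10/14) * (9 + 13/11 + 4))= -12675/2128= -5.96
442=442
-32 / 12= -8 / 3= -2.67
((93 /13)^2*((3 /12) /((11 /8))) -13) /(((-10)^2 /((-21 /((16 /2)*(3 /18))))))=432747 /743600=0.58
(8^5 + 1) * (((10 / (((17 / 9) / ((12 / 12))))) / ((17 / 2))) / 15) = 393228 / 289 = 1360.65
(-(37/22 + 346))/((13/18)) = -68841/143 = -481.41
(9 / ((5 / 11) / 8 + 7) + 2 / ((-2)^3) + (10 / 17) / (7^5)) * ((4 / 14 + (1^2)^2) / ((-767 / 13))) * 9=-2183253399 / 10856179124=-0.20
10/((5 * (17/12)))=24/17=1.41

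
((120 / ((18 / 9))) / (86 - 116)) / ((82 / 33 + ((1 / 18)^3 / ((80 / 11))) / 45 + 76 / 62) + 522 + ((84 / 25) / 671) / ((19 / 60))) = -1508673081600 / 396574685629139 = -0.00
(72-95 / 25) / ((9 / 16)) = 5456 / 45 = 121.24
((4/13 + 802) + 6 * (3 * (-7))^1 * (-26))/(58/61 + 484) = 231007/27469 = 8.41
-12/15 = -4/5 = -0.80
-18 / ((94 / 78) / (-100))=70200 / 47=1493.62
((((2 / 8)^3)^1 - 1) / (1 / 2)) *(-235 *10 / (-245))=-2115 / 112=-18.88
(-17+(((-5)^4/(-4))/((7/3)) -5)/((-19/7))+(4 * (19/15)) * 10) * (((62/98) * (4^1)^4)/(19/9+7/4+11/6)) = 326669568/190855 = 1711.61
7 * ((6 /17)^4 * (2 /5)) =18144 /417605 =0.04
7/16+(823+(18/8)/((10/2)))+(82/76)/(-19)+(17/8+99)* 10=52997131/28880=1835.08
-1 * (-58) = 58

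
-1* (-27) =27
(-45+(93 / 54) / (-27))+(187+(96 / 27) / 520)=141.94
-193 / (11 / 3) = -579 / 11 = -52.64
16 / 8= 2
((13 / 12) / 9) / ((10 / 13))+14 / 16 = 557 / 540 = 1.03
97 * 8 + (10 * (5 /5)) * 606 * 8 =49256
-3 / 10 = -0.30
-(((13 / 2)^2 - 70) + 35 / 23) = 26.23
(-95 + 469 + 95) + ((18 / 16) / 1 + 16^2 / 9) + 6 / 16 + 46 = 9809 / 18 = 544.94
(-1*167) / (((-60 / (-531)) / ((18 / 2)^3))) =-21548511 / 20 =-1077425.55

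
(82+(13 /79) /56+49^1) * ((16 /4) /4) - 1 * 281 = -663587 /4424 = -150.00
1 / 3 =0.33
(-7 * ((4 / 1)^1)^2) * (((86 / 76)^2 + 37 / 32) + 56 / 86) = -10737041 / 31046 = -345.84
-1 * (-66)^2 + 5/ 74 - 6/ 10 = -1611917/ 370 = -4356.53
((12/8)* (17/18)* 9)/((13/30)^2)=11475/169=67.90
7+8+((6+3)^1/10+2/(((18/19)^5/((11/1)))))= 211295773/4723920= 44.73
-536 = -536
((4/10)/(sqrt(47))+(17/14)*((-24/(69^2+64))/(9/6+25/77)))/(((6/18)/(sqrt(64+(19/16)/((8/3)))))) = -1683*sqrt(16498)/2711650+3*sqrt(775406)/1880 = 1.33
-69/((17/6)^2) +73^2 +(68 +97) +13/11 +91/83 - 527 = 4960.68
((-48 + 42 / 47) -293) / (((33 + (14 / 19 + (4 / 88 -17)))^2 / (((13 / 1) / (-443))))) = 315726268 / 8909618215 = 0.04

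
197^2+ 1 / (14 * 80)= 43466081 / 1120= 38809.00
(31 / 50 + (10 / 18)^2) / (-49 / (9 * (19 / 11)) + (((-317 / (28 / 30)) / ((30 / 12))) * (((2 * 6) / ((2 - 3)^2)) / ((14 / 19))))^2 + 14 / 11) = 1887303649 / 9948827003553450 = 0.00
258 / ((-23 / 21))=-235.57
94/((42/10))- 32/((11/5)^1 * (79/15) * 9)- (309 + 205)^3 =-2478154378426/18249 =-135796721.93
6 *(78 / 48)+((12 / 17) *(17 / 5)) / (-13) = 2487 / 260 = 9.57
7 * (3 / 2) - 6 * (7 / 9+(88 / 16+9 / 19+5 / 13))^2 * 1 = -486005213 / 1647243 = -295.04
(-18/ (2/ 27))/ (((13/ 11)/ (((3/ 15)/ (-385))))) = 243/ 2275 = 0.11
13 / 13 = 1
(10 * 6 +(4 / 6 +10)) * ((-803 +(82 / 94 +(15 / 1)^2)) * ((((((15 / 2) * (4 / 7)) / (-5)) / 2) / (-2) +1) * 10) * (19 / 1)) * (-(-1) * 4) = -5306890000 / 141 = -37637517.73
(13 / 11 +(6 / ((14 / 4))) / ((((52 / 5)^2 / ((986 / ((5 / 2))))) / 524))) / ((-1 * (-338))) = 42640159 / 4398394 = 9.69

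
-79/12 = -6.58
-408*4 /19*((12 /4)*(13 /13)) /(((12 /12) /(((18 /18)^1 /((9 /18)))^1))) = -9792 /19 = -515.37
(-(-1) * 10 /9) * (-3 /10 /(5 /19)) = -19 /15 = -1.27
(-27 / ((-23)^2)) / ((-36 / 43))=129 / 2116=0.06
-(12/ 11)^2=-1.19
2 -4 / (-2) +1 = 5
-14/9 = -1.56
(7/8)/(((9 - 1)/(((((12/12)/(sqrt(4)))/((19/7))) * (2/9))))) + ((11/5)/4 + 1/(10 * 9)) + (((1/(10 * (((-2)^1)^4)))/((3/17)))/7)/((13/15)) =2845429/4979520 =0.57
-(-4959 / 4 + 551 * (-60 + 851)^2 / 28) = -24622537 / 2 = -12311268.50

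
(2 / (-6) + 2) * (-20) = -100 / 3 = -33.33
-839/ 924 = -0.91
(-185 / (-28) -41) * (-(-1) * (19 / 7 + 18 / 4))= -97263 / 392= -248.12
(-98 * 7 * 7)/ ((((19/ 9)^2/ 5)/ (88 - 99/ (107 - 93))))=-157390695/ 361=-435985.30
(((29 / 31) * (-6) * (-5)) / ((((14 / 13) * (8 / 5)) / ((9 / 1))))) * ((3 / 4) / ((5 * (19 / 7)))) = 152685 / 18848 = 8.10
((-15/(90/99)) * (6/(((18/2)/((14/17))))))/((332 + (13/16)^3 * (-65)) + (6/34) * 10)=-630784/20813019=-0.03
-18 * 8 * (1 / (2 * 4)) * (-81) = 1458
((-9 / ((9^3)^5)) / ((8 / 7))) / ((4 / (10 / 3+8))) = -119 / 1098086037838128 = -0.00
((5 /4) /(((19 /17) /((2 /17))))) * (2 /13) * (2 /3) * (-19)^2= 4.87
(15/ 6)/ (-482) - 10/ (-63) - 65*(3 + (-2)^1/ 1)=-3938255/ 60732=-64.85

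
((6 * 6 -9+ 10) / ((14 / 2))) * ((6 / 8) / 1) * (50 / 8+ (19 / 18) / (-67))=556369 / 22512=24.71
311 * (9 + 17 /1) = 8086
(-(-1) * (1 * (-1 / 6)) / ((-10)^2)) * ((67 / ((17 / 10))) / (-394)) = 0.00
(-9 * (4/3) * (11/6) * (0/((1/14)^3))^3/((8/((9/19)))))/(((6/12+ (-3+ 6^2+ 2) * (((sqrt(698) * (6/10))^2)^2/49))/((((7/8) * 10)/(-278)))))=0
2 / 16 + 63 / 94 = 299 / 376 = 0.80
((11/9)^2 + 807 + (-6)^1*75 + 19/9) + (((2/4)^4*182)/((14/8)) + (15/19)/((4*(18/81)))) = 4530731/12312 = 367.99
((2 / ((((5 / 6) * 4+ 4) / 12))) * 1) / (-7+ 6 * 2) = 36 / 55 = 0.65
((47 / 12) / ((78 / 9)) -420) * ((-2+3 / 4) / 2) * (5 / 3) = 1090825 / 2496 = 437.03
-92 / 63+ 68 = 66.54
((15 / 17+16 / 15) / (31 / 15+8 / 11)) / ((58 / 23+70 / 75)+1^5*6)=269445 / 3652042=0.07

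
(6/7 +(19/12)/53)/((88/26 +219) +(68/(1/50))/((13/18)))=51337/285333132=0.00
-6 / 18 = -1 / 3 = -0.33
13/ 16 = 0.81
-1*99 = -99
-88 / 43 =-2.05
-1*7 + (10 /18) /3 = -184 /27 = -6.81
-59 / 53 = -1.11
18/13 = 1.38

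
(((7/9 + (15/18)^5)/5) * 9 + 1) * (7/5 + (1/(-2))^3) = 229381/57600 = 3.98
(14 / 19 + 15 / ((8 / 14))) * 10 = 10255 / 38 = 269.87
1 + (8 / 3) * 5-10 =4.33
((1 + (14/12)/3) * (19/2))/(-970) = -95/6984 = -0.01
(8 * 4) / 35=32 / 35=0.91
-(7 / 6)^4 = -2401 / 1296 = -1.85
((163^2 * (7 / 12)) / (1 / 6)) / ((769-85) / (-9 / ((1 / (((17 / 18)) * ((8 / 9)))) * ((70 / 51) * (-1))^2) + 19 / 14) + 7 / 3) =-172725069 / 474466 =-364.04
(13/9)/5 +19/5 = 184/45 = 4.09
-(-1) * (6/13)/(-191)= -6/2483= -0.00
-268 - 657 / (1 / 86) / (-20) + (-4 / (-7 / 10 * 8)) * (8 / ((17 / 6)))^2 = 51845333 / 20230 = 2562.79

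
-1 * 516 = -516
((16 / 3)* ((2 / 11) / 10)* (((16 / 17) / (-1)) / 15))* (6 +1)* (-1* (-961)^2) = 1654949632 / 42075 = 39333.32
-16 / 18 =-8 / 9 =-0.89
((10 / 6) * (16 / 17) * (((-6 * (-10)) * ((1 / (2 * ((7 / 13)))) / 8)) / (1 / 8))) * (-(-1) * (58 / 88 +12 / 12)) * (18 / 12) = 284700 / 1309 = 217.49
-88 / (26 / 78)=-264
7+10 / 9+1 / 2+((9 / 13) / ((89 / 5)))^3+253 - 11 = 6986714644573 / 27878704074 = 250.61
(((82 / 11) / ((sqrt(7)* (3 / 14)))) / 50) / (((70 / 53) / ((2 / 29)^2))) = 8692* sqrt(7) / 24283875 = 0.00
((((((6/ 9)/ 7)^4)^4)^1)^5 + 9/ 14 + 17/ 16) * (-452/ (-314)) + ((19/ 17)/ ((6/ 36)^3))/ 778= 137609802002594914500221229184573708944447456398300032104280523121034338896521296790631123046219763990063070982413/ 49765886050798459973639130907819756655672168545932638526801852524283626564405959046034718319608482613791258622728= 2.77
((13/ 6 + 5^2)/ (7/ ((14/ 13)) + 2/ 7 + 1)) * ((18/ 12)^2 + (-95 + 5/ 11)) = -4633601/ 14388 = -322.05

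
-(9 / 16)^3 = -729 / 4096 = -0.18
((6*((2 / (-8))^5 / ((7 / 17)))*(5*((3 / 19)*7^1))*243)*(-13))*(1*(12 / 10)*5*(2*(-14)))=-50749335 / 1216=-41734.65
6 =6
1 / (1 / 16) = 16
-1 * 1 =-1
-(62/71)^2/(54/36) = -7688/15123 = -0.51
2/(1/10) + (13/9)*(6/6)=193/9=21.44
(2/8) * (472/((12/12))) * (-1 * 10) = -1180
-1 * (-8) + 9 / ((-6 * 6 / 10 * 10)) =31 / 4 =7.75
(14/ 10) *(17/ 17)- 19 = -88/ 5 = -17.60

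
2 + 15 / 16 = 47 / 16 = 2.94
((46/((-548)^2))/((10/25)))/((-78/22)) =-0.00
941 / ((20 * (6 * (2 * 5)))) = 941 / 1200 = 0.78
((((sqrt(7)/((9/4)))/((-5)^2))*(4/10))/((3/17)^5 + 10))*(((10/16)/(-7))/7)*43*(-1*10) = 122107702*sqrt(7)/31308382665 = 0.01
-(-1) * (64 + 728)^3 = 496793088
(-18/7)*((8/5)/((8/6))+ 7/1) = -738/35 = -21.09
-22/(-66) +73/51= 30/17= 1.76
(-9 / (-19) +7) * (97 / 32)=6887 / 304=22.65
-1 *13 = -13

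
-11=-11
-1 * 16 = -16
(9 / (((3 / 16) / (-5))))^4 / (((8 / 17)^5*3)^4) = 2540144629154732826501000625 / 17592186044416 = 144390505122074.32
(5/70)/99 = 1/1386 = 0.00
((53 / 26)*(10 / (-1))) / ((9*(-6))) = 265 / 702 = 0.38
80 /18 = 40 /9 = 4.44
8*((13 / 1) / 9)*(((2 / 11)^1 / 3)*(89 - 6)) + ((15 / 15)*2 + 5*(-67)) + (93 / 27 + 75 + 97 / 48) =-194.41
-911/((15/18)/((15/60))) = -2733/10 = -273.30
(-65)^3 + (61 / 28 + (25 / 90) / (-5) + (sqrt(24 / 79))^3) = -69204965 / 252 + 48 * sqrt(474) / 6241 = -274622.71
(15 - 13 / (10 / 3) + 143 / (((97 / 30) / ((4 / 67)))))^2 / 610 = 797429354121 / 2576457061000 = 0.31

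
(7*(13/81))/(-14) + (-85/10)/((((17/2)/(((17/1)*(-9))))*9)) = 2741/162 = 16.92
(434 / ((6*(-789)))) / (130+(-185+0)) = 217 / 130185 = 0.00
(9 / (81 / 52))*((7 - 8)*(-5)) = 260 / 9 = 28.89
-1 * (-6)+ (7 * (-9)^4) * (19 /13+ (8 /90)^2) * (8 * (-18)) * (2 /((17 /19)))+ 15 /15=-120018765517 /5525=-21722853.49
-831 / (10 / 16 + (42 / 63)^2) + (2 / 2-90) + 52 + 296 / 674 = -21112101 / 25949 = -813.60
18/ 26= 9/ 13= 0.69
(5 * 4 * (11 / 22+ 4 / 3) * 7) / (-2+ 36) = 385 / 51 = 7.55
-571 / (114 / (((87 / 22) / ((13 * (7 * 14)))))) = -16559 / 1065064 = -0.02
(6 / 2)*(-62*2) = -372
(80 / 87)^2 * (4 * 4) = 102400 / 7569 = 13.53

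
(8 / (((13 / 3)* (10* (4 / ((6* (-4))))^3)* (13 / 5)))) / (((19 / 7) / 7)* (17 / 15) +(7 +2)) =-952560 / 586261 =-1.62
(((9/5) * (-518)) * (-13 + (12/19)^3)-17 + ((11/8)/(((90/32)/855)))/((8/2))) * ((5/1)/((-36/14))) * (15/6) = -28744900135/493848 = -58205.97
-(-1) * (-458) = -458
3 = 3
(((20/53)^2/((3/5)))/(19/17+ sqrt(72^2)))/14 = 17000/73323327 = 0.00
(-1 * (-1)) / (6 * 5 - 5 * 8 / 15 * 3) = 1 / 22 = 0.05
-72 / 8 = -9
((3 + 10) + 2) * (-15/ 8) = -225/ 8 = -28.12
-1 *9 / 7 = -9 / 7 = -1.29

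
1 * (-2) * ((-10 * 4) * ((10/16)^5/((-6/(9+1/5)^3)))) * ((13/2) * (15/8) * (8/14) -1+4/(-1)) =-83648125/43008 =-1944.94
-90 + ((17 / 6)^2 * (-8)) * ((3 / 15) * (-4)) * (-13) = -34106 / 45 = -757.91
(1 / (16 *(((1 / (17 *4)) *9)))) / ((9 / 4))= 0.21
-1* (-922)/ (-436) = -461/ 218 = -2.11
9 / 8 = 1.12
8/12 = 2/3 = 0.67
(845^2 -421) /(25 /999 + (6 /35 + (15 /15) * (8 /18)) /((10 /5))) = 12475581930 /5821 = 2143202.53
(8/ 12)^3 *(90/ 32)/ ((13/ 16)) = 40/ 39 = 1.03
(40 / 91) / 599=40 / 54509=0.00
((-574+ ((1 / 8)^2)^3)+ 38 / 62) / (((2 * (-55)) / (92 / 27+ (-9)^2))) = 10619250207751 / 24135598080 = 439.98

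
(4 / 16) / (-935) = -1 / 3740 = -0.00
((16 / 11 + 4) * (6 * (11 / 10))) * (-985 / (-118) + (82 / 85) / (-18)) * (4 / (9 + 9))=2994748 / 45135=66.35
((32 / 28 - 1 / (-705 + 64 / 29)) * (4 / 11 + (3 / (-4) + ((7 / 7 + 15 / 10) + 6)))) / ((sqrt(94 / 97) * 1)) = 756891 * sqrt(9118) / 7663256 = 9.43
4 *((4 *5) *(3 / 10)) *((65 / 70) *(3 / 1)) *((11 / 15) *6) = 10296 / 35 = 294.17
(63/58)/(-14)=-9/116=-0.08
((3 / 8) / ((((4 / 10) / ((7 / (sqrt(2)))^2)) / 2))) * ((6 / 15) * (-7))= -1029 / 8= -128.62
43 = 43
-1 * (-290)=290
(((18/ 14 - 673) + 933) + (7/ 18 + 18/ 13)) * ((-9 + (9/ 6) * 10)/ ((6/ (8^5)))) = 7059718144/ 819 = 8619924.47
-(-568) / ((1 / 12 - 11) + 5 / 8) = -13632 / 247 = -55.19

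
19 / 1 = 19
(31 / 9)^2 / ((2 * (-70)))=-961 / 11340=-0.08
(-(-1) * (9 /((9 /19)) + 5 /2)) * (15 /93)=215 /62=3.47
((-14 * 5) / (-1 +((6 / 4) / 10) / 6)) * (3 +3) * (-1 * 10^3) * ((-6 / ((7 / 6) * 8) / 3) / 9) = 400000 / 39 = 10256.41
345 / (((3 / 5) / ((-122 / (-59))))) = 70150 / 59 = 1188.98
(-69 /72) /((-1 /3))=23 /8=2.88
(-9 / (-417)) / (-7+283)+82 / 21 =1048637 / 268548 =3.90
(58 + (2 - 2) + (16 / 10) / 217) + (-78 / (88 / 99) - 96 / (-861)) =-5272563 / 177940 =-29.63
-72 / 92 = -18 / 23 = -0.78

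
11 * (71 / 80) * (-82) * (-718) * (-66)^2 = 2503728394.20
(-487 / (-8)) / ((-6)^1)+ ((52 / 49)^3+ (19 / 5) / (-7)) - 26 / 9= -1048882057 / 84707280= -12.38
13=13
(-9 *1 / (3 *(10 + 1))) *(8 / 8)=-3 / 11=-0.27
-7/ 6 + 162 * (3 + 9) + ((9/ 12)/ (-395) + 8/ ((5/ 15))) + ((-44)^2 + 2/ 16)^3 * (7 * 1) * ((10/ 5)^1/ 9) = 3424870035772079/ 303360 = 11289787828.89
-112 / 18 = -56 / 9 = -6.22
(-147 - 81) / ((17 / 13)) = -2964 / 17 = -174.35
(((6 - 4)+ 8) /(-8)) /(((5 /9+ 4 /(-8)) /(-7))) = 315 /2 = 157.50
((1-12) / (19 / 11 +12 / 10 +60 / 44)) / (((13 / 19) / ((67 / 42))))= -770165 / 128856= -5.98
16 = 16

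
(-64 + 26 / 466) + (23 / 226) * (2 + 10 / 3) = -5007889 / 78987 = -63.40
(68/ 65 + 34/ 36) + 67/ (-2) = -18433/ 585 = -31.51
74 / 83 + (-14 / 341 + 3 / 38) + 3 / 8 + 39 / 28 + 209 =6375135931 / 30114392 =211.70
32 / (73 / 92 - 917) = -2944 / 84291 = -0.03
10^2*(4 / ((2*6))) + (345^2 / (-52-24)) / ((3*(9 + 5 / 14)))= -335375 / 14934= -22.46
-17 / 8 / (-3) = 17 / 24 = 0.71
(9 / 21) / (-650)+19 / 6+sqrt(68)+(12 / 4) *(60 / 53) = 2373724 / 361725+2 *sqrt(17) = 14.81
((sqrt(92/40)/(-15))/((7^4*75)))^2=23/72960762656250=0.00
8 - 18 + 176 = 166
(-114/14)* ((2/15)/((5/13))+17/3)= -8569/175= -48.97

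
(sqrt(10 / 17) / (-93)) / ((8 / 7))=-7 * sqrt(170) / 12648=-0.01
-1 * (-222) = 222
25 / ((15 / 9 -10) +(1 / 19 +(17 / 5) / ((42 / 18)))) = -49875 / 13613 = -3.66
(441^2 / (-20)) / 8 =-194481 / 160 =-1215.51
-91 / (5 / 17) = -1547 / 5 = -309.40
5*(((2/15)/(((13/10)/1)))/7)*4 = 80/273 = 0.29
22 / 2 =11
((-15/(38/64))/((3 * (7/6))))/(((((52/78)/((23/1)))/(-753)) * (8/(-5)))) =-15587100/133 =-117196.24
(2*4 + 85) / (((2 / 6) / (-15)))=-4185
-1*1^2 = -1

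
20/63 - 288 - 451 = -46537/63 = -738.68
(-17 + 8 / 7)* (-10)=1110 / 7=158.57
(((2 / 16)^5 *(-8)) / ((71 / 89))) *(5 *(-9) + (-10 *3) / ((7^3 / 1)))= 1376385 / 99749888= 0.01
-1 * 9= -9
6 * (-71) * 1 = -426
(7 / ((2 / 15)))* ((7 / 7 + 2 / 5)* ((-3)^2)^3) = 107163 / 2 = 53581.50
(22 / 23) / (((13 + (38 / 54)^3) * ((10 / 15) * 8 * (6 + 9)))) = 216513 / 241718960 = 0.00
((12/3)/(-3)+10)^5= 48894.55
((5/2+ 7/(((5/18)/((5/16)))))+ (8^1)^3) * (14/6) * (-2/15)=-9751/60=-162.52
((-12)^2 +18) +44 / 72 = 2927 / 18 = 162.61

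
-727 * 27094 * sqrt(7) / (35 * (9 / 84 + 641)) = -78789352 * sqrt(7) / 89755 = -2322.51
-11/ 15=-0.73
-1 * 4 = -4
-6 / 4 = -3 / 2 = -1.50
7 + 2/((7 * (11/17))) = 573/77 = 7.44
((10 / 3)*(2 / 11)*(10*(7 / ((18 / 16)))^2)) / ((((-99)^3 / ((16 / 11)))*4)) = -2508800 / 28529701497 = -0.00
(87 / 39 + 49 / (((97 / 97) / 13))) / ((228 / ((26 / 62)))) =1.18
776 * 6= 4656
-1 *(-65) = 65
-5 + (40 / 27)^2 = -2045 / 729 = -2.81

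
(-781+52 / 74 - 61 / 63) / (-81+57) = 910565 / 27972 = 32.55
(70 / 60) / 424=0.00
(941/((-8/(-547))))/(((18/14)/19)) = 68458691/72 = 950815.15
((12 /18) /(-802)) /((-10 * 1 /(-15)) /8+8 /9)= -12 /14035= -0.00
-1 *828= -828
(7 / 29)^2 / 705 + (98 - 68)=17787199 / 592905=30.00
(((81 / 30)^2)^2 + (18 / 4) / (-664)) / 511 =0.10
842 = 842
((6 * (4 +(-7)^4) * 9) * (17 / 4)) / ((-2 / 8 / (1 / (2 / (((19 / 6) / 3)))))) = -2330445 / 2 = -1165222.50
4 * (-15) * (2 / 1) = -120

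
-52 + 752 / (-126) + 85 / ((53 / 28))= -43616 / 3339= -13.06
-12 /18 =-2 /3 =-0.67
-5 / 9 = -0.56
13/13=1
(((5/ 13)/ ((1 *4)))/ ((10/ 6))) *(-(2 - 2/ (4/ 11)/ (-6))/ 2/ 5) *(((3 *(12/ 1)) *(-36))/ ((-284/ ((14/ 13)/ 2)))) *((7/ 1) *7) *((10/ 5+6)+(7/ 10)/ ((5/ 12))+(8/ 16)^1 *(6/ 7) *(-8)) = -15197301/ 1199900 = -12.67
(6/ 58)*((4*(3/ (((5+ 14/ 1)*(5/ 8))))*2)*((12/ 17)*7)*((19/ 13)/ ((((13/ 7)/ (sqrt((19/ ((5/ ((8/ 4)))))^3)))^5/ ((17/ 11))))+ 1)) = 48384/ 46835+ 93041594793443229696*sqrt(190)/ 3007328263671875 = 426455.93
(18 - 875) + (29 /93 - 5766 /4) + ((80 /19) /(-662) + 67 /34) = -22831145720 /9942909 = -2296.22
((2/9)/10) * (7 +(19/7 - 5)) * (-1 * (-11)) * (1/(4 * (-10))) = -121/4200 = -0.03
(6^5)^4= 3656158440062976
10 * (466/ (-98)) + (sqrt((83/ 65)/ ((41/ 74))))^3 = -2330/ 49 + 6142 * sqrt(16368430)/ 7102225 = -44.05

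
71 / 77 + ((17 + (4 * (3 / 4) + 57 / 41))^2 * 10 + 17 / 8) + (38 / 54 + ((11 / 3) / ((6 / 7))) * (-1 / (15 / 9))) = 639773206151 / 139791960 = 4576.61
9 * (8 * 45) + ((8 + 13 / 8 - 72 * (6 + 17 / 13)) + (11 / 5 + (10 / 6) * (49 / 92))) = 97828931 / 35880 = 2726.56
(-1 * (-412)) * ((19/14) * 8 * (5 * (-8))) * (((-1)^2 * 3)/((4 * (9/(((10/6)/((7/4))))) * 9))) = -6262400/3969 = -1577.83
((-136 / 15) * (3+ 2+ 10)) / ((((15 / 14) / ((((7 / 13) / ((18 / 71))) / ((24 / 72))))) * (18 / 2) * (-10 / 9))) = 236572 / 2925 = 80.88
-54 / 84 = -9 / 14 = -0.64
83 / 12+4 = 131 / 12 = 10.92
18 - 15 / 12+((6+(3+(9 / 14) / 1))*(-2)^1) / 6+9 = 631 / 28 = 22.54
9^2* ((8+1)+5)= 1134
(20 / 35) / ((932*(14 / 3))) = 3 / 22834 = 0.00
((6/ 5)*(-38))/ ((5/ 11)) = -100.32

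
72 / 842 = 36 / 421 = 0.09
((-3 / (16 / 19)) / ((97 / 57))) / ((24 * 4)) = -1083 / 49664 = -0.02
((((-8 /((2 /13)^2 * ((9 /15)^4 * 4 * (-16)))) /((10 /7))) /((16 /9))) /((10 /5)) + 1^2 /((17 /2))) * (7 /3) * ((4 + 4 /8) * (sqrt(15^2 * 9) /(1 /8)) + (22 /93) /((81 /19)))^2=664813432861922286733 /13335784883712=49851841.39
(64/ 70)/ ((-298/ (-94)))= 1504/ 5215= 0.29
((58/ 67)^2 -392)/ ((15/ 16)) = -28101184/ 67335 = -417.33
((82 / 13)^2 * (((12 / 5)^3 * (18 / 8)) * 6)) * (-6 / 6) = -156857472 / 21125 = -7425.21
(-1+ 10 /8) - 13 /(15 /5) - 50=-54.08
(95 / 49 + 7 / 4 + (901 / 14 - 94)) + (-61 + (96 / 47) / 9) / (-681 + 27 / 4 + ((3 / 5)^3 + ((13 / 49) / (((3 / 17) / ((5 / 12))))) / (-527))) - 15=-22820922973633 / 558461443484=-40.86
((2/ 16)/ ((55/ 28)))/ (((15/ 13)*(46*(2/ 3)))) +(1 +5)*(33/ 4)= 2504791/ 50600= 49.50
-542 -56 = -598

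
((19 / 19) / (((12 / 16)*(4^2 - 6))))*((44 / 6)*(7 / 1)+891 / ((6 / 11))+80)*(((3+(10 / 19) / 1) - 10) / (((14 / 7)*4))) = -434149 / 2280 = -190.42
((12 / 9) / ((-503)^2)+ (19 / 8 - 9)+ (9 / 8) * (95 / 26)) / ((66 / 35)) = -1.33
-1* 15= -15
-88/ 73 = -1.21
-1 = -1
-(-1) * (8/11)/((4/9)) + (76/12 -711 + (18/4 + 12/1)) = -45311/66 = -686.53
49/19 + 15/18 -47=-4969/114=-43.59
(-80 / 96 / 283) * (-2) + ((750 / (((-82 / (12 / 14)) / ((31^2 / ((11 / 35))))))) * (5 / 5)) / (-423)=1019967235 / 17996253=56.68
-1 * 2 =-2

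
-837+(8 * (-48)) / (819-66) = -837.51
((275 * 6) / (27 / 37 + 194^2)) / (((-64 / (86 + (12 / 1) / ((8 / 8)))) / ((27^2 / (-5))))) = 31153815 / 3182992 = 9.79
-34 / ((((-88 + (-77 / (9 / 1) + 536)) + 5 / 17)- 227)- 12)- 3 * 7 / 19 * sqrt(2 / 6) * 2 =-14 * sqrt(3) / 19- 5202 / 30713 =-1.45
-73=-73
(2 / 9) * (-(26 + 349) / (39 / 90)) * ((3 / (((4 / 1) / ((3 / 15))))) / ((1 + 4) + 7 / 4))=-500 / 117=-4.27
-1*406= -406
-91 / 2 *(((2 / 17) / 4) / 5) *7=-637 / 340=-1.87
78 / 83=0.94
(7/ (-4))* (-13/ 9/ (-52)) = -0.05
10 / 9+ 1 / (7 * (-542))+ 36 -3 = 1164749 / 34146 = 34.11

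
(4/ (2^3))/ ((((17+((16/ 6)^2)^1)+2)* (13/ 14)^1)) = 63/ 3055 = 0.02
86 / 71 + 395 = 28131 / 71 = 396.21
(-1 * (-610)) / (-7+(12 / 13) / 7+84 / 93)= -1720810 / 16827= -102.26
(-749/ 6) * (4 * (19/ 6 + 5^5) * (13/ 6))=-182753753/ 54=-3384328.76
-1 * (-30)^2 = -900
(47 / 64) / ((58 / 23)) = 1081 / 3712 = 0.29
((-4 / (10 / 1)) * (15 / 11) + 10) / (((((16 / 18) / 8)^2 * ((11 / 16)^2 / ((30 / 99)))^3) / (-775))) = -4056730828800000 / 25937424601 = -156404.53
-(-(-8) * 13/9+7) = -167/9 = -18.56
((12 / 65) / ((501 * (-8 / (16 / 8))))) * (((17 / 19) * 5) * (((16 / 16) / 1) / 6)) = -17 / 247494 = -0.00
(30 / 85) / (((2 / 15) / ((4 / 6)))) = 30 / 17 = 1.76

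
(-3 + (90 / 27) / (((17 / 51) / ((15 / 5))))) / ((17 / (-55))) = -87.35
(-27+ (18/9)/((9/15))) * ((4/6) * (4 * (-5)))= 2840/9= 315.56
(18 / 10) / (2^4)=9 / 80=0.11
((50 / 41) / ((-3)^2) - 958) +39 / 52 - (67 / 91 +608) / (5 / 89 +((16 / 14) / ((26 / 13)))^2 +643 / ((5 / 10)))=-957.59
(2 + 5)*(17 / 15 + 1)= 224 / 15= 14.93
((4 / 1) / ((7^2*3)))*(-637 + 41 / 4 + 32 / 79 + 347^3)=13202889743 / 11613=1136906.03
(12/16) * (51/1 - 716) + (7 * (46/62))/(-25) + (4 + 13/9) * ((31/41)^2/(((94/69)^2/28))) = -5203113426301/11511319900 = -452.00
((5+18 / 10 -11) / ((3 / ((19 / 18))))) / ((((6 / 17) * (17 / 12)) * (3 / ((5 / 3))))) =-133 / 81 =-1.64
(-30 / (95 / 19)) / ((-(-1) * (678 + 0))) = -1 / 113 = -0.01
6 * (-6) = -36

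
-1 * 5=-5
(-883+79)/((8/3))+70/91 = -7819/26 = -300.73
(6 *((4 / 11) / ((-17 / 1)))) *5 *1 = -120 / 187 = -0.64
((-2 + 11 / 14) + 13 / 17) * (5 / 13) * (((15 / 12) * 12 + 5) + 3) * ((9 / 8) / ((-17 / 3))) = 332235 / 420784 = 0.79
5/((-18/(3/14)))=-5/84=-0.06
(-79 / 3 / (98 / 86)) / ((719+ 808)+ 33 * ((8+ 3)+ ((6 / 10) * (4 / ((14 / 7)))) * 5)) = -0.01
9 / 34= 0.26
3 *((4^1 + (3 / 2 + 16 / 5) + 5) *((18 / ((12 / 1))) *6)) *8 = 14796 / 5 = 2959.20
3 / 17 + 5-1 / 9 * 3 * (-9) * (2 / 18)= 5.51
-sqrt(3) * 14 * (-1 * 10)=242.49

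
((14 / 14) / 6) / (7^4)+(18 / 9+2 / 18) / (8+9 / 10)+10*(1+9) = 385552847 / 3846402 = 100.24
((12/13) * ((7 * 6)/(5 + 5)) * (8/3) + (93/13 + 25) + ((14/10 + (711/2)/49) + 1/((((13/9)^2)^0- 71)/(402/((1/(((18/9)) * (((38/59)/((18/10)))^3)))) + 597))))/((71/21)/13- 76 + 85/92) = -615553655924684/1094092742442735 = -0.56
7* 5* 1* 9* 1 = 315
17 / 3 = 5.67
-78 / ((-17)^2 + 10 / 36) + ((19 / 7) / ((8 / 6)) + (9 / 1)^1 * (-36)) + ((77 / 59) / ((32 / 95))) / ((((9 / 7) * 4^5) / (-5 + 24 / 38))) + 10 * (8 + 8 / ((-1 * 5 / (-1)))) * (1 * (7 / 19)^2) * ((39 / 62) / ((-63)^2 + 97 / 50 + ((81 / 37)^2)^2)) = -855972480902548140728776062703 / 2656280806637350763704909824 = -322.24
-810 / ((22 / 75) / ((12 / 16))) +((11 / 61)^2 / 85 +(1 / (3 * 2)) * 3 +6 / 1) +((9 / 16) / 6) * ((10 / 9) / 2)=-689526791309 / 333996960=-2064.47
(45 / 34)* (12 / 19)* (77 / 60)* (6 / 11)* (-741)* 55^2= -22297275 / 17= -1311604.41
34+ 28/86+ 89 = 5303/43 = 123.33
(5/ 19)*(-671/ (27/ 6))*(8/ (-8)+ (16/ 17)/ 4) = 87230/ 2907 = 30.01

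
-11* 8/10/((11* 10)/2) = -4/25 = -0.16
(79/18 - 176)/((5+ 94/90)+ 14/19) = -293455/11596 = -25.31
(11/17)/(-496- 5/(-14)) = -154/117963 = -0.00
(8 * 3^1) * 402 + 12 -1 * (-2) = 9662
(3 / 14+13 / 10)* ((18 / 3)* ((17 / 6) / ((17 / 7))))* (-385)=-4081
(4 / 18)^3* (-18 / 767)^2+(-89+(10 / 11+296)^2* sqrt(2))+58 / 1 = -164132599 / 5294601+10666756* sqrt(2) / 121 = 124639.01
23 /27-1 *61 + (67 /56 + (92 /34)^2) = -22560623 /436968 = -51.63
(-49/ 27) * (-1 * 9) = 49/ 3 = 16.33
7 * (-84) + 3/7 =-4113/7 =-587.57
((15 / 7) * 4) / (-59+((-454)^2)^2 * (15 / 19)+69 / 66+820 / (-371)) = 265848 / 1040258458529569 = 0.00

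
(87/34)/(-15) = -29/170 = -0.17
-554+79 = -475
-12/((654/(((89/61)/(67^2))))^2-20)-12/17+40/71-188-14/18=-16454426342627002272913/87097194413304442092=-188.92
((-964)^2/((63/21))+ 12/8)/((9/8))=7434404/27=275348.30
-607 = -607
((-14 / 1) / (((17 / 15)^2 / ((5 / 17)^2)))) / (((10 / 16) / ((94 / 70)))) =-169200 / 83521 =-2.03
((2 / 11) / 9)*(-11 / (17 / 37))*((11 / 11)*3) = -74 / 51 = -1.45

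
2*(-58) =-116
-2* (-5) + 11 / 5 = 12.20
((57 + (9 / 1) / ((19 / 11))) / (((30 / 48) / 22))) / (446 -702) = -6501 / 760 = -8.55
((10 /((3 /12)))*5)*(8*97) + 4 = 155204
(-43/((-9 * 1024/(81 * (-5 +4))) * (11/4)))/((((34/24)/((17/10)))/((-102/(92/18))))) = 532899/161920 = 3.29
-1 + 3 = 2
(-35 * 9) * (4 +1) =-1575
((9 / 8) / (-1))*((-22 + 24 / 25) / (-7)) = -2367 / 700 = -3.38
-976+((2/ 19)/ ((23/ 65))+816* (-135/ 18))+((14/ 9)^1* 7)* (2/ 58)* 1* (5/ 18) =-7283723813/ 1026513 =-7095.60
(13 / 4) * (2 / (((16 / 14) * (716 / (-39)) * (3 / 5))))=-5915 / 11456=-0.52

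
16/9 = 1.78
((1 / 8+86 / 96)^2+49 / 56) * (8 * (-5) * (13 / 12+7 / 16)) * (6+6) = -1612205 / 1152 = -1399.48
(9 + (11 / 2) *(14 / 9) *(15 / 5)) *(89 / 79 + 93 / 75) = 162032 / 1975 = 82.04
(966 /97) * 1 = 966 /97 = 9.96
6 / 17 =0.35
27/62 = 0.44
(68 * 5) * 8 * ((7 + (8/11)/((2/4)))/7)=252960/77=3285.19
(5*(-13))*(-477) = 31005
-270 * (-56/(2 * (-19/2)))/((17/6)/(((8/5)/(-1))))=145152/323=449.39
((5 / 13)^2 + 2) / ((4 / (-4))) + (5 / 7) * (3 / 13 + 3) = 0.16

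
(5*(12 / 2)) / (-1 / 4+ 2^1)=120 / 7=17.14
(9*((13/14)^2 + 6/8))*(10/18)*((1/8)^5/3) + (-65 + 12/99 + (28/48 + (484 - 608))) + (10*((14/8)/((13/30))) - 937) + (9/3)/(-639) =-53058815520317/48905945088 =-1084.92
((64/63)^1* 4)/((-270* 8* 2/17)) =-136/8505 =-0.02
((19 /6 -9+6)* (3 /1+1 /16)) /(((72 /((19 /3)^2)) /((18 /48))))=17689 /165888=0.11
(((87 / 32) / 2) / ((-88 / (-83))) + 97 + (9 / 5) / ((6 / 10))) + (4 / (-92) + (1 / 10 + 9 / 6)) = 66606543 / 647680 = 102.84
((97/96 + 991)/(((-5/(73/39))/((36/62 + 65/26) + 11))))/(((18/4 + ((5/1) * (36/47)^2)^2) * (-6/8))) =3290587864225513/6185143846440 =532.01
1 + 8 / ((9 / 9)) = 9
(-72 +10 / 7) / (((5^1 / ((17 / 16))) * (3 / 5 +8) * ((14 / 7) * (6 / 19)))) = -79781 / 28896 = -2.76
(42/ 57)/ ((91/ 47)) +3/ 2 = 929/ 494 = 1.88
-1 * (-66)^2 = -4356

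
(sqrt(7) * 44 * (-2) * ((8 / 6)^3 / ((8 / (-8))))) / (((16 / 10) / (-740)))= -2604800 * sqrt(7) / 27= -255246.41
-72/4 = -18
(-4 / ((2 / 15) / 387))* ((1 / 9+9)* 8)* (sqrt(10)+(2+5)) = -8599725.85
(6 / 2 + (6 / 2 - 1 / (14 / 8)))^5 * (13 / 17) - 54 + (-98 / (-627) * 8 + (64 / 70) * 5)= 3556.96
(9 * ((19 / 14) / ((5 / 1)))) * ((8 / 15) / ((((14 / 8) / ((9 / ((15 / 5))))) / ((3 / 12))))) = 684 / 1225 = 0.56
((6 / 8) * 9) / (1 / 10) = 135 / 2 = 67.50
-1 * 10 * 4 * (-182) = 7280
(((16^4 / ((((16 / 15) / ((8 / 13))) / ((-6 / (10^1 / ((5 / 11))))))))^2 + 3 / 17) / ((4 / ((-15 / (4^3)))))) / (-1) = 554453435288205 / 88994048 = 6230230.54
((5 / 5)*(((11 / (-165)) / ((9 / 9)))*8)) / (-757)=8 / 11355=0.00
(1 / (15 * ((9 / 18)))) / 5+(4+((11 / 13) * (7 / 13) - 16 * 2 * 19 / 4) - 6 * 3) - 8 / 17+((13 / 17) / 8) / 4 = -1144357753 / 6895200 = -165.96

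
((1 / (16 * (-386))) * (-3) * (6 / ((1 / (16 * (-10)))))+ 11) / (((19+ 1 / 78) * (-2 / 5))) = -396435 / 286219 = -1.39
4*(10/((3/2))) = 80/3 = 26.67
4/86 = 2/43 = 0.05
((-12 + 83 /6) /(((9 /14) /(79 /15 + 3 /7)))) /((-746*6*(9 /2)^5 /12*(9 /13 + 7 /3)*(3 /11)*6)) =-7525232 /1578881981745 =-0.00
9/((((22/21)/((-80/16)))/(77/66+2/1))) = -5985/44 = -136.02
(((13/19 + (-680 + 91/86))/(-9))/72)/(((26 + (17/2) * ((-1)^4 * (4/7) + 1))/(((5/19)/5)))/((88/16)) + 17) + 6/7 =75422898923/87296463072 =0.86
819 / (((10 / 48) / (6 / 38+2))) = 805896 / 95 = 8483.12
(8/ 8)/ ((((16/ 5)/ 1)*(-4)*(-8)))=5/ 512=0.01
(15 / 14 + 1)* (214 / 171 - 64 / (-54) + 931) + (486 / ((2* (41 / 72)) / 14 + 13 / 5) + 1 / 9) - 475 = 79582845385 / 48528774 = 1639.91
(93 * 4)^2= 138384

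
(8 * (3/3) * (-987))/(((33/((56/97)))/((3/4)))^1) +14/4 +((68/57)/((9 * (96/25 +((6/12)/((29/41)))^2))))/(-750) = -54539602832639/544836672270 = -100.10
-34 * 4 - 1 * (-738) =602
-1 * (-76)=76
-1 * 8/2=-4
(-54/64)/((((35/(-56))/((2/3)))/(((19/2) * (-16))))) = -684/5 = -136.80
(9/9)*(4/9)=0.44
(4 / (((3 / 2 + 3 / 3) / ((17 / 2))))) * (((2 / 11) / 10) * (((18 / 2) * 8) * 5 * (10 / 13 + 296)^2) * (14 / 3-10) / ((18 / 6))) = -129551763456 / 9295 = -13937790.58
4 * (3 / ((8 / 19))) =57 / 2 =28.50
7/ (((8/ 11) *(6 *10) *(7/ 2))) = 11/ 240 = 0.05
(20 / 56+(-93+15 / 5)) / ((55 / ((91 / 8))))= -3263 / 176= -18.54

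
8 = 8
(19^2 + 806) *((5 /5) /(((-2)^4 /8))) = 1167 /2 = 583.50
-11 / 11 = -1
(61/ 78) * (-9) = -183/ 26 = -7.04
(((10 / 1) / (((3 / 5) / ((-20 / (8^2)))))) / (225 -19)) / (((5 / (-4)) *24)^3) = 1 / 1067904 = 0.00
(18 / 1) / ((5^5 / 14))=252 / 3125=0.08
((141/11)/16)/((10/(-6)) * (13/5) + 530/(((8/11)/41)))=423/15773692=0.00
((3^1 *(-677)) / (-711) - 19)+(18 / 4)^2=3893 / 948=4.11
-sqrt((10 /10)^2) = -1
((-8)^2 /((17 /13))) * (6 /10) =2496 /85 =29.36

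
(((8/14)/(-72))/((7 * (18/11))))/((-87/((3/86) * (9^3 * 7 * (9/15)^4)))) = 8019/43645000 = 0.00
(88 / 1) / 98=44 / 49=0.90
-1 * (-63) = 63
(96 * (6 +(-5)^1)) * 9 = 864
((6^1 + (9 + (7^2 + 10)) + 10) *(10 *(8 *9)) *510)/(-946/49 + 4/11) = -1662534720/1021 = -1628339.59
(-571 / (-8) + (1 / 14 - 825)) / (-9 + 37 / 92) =970577 / 11074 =87.64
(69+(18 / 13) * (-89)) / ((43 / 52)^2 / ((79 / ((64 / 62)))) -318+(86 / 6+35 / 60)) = 0.18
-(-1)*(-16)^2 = 256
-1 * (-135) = 135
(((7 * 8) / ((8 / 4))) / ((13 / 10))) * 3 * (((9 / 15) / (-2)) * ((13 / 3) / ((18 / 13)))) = -60.67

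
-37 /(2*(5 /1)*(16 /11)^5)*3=-17876661 /10485760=-1.70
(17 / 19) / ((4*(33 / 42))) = 119 / 418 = 0.28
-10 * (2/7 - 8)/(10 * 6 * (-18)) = -1/14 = -0.07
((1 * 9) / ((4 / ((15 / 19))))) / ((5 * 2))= 27 / 152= 0.18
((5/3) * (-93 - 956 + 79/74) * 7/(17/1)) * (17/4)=-904715/296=-3056.47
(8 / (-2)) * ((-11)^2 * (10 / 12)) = -1210 / 3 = -403.33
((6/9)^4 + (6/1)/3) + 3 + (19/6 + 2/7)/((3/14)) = 1726/81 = 21.31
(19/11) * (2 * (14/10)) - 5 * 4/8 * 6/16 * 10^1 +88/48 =-3571/1320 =-2.71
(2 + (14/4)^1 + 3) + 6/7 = 131/14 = 9.36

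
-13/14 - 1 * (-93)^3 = 11260985/14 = 804356.07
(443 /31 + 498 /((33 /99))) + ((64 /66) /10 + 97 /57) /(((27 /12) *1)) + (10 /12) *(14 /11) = 120079606 /79515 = 1510.15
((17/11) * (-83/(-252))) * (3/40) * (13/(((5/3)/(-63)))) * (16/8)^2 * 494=-40776489/1100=-37069.54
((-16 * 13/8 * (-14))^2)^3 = 2325992456359936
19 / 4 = 4.75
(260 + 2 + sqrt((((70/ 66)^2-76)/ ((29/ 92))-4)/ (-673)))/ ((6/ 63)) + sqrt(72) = 7*sqrt(37218489626)/ 214687 + 6*sqrt(2) + 2751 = 2765.78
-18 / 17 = -1.06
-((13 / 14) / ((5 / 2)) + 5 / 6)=-253 / 210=-1.20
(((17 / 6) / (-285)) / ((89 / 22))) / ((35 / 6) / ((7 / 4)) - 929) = 187 / 70438605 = 0.00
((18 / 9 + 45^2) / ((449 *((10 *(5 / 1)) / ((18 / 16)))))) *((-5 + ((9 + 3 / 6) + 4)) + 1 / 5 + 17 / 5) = 2207403 / 1796000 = 1.23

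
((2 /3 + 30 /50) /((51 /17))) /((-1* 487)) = -19 /21915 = -0.00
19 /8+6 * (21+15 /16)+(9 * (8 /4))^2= 458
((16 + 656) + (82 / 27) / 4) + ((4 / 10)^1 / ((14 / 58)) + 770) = 2729947 / 1890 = 1444.42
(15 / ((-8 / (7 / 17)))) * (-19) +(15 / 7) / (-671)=9368475 / 638792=14.67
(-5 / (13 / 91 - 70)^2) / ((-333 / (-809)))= -198205 / 79627293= -0.00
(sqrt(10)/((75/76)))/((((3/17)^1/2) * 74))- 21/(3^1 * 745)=-7/745 + 1292 * sqrt(10)/8325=0.48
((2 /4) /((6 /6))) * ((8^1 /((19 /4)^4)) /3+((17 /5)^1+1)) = 2.20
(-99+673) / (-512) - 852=-218399 / 256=-853.12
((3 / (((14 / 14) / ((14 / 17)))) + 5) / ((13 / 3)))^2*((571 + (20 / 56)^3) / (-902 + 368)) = -3.18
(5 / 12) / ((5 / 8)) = 0.67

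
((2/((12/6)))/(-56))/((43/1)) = -1/2408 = -0.00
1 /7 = 0.14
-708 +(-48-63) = -819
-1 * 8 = -8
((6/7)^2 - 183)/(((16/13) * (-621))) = 38701/162288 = 0.24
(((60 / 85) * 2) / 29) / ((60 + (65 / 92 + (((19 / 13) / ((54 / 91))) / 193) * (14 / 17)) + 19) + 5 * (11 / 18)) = 11505888 / 19563310477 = 0.00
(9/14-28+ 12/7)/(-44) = 359/616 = 0.58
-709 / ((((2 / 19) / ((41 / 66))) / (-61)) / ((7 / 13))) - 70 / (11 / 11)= 235716677 / 1716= 137364.03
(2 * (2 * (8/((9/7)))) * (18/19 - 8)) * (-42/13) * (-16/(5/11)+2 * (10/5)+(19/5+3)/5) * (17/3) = -5329280768/55575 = -95893.49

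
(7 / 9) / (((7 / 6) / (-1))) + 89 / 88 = 91 / 264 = 0.34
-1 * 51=-51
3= 3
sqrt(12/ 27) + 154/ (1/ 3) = 1388/ 3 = 462.67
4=4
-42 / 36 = -7 / 6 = -1.17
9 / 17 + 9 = 162 / 17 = 9.53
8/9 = 0.89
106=106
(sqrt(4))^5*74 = 2368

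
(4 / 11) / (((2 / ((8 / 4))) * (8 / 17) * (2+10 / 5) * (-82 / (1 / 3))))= -17 / 21648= -0.00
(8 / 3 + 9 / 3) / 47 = 17 / 141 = 0.12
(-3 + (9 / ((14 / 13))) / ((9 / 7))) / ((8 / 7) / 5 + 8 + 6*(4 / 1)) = 245 / 2256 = 0.11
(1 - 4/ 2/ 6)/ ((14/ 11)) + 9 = 200/ 21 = 9.52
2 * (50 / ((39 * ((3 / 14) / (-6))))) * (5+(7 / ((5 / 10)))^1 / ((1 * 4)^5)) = -449225 / 1248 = -359.96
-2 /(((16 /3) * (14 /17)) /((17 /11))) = -867 /1232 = -0.70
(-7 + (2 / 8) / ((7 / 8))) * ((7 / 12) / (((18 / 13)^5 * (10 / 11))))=-191958481 / 226748160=-0.85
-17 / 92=-0.18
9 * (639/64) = 5751/64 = 89.86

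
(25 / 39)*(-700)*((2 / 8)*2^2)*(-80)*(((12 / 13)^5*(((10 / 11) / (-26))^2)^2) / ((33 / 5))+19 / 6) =22714608627969605900000 / 199820231736959691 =113675.22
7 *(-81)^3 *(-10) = 37200870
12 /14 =6 /7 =0.86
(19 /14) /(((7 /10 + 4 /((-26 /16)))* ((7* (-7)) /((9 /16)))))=11115 /1256752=0.01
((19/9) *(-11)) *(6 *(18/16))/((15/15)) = -627/4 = -156.75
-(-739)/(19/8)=5912/19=311.16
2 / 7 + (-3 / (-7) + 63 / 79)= 836 / 553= 1.51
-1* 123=-123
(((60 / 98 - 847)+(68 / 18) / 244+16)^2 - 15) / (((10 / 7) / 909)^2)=279164426740.86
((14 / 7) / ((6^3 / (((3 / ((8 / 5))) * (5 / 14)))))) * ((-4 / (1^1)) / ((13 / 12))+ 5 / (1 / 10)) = 1075 / 3744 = 0.29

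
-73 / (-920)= 73 / 920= 0.08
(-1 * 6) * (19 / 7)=-16.29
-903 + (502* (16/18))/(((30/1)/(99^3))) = 72156981/5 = 14431396.20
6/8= 3/4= 0.75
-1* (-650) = 650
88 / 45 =1.96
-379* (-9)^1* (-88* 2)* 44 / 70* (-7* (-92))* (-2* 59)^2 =-3383754962227.20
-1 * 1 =-1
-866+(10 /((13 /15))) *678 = 90442 /13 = 6957.08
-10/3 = -3.33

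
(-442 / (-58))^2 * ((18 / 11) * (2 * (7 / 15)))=4102644 / 46255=88.70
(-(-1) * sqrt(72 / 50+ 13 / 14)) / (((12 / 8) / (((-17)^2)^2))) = 83521 * sqrt(11606) / 105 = 85693.46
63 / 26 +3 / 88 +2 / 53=151271 / 60632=2.49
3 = 3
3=3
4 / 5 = 0.80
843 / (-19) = -843 / 19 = -44.37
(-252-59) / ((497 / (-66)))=20526 / 497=41.30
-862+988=126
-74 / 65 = -1.14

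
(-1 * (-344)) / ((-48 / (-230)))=4945 / 3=1648.33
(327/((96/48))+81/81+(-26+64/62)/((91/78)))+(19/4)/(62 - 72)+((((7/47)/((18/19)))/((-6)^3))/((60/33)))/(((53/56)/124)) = 749088006973/5254116840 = 142.57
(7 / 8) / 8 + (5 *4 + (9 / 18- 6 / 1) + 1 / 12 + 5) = 3781 / 192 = 19.69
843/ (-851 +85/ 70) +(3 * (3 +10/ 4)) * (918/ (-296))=-52.16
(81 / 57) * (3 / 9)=9 / 19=0.47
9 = 9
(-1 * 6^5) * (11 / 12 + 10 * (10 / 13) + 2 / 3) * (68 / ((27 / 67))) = -158220768 / 13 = -12170828.31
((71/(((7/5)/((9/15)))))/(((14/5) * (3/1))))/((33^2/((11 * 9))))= 0.33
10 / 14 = 5 / 7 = 0.71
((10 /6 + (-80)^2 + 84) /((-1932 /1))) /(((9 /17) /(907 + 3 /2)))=-26130751 /4536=-5760.75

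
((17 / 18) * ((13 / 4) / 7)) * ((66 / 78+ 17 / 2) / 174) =153 / 6496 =0.02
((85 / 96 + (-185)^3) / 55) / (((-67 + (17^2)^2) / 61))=-7415598163 / 88127424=-84.15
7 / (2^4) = 7 / 16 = 0.44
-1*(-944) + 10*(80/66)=31552/33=956.12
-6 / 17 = -0.35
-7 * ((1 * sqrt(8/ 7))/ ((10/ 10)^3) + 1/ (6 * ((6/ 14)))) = -2 * sqrt(14) - 49/ 18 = -10.21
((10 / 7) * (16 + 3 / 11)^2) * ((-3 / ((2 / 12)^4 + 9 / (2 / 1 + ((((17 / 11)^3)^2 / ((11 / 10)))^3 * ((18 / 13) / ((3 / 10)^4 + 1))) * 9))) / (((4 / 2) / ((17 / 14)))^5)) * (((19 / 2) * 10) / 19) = -405415.43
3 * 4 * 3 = 36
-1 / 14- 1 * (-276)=3863 / 14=275.93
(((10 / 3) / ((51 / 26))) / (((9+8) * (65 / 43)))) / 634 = 86 / 824517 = 0.00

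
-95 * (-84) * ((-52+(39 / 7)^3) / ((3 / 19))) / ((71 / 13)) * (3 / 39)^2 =23039020 / 3479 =6622.31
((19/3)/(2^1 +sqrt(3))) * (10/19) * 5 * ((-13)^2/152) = 4225/114-4225 * sqrt(3)/228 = 4.97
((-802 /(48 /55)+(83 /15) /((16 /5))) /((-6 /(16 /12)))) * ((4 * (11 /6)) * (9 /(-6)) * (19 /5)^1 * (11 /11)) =-9201643 /1080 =-8520.04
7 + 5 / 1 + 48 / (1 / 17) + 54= 882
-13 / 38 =-0.34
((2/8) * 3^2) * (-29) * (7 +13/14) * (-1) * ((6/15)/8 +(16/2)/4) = 1187811/1120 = 1060.55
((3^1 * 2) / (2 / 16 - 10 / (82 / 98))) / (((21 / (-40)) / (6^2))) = 104960 / 3017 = 34.79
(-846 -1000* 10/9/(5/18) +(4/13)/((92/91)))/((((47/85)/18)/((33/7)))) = -5627160990/7567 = -743644.90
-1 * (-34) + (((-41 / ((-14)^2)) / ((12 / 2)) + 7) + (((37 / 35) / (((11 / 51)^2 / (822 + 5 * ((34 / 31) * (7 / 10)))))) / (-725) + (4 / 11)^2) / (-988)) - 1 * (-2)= 42.99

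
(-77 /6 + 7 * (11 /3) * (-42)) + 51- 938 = -11867 /6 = -1977.83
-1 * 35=-35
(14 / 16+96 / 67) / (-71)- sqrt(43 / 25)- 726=-27629893 / 38056- sqrt(43) / 5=-727.34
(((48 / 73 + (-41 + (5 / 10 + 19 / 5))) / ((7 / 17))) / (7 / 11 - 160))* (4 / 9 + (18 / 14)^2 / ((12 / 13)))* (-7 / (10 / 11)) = -213401969561 / 22573731600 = -9.45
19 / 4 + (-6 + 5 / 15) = -0.92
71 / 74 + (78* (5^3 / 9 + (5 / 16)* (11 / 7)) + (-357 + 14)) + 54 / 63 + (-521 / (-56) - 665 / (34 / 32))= 8658485 / 52836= 163.87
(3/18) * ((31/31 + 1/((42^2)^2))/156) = 3111697/2912547456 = 0.00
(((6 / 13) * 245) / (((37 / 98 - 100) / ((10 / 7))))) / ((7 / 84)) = -2469600 / 126919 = -19.46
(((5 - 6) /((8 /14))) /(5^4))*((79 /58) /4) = -0.00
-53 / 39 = -1.36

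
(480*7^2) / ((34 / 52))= 611520 / 17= 35971.76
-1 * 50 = -50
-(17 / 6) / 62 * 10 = -85 / 186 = -0.46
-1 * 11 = -11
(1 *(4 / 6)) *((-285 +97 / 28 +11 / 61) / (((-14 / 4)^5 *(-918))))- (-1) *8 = 8783717776 / 1098018117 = 8.00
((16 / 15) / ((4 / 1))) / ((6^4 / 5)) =1 / 972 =0.00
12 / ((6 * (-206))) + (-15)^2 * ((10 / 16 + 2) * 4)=486673 / 206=2362.49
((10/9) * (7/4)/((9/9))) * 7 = 13.61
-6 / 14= -3 / 7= -0.43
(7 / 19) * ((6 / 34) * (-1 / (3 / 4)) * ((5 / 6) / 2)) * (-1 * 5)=0.18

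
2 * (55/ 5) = 22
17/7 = 2.43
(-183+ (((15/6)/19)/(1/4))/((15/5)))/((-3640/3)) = 10421/69160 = 0.15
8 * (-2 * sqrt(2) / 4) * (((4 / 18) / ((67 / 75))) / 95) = -40 * sqrt(2) / 3819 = -0.01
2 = 2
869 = 869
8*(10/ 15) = 16/ 3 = 5.33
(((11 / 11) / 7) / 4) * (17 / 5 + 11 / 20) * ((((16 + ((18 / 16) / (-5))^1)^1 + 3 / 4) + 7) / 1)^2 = 69952999 / 896000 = 78.07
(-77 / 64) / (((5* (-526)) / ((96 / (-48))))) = -77 / 84160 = -0.00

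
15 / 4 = 3.75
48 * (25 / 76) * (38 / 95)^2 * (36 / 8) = 216 / 19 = 11.37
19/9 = 2.11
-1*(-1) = 1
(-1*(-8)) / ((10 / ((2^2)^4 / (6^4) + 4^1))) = 3.36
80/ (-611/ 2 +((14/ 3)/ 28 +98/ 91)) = -1560/ 5933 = -0.26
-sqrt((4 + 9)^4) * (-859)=145171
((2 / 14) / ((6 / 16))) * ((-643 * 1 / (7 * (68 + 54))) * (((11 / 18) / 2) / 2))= -7073 / 161406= -0.04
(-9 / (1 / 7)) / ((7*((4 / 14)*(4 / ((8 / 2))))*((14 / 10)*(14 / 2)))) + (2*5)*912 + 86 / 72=2297731 / 252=9117.98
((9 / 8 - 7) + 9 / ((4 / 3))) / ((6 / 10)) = 35 / 24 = 1.46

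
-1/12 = -0.08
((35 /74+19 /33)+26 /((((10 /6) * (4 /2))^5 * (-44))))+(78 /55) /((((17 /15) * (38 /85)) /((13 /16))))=3.32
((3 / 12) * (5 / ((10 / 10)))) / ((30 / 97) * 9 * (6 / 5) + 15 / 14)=3395 / 11982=0.28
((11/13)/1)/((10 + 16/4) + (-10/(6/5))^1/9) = 297/4589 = 0.06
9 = 9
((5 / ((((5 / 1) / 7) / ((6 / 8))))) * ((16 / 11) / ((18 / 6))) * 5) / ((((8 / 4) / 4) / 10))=2800 / 11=254.55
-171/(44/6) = -513/22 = -23.32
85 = 85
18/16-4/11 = 0.76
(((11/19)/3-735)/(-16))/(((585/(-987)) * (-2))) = 3444959/88920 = 38.74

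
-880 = -880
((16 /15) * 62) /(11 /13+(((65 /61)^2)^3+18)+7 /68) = 45179658847643008 /13945321353504165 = 3.24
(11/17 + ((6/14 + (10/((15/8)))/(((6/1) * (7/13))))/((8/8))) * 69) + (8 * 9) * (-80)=-5615.88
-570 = -570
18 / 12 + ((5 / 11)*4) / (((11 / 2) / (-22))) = -127 / 22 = -5.77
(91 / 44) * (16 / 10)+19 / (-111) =19157 / 6105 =3.14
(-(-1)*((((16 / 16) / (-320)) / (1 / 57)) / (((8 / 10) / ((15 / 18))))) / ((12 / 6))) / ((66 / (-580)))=13775 / 16896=0.82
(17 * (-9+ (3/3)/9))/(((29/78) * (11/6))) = -70720/319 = -221.69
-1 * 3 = -3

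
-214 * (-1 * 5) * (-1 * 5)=-5350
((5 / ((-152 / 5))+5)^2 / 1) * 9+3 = 4931337 / 23104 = 213.44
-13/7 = -1.86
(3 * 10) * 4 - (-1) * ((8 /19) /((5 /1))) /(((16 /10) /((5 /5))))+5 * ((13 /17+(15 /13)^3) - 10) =57875439 /709631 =81.56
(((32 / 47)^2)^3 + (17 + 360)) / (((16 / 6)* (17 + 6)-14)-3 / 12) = 48778055050284 / 6090256660885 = 8.01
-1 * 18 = -18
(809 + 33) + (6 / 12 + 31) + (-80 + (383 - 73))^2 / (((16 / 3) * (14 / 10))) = 222833 / 28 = 7958.32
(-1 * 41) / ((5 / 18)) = -738 / 5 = -147.60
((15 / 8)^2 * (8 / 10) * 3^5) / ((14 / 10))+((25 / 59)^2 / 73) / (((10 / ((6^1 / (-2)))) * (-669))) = 3098279112325 / 6346726288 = 488.17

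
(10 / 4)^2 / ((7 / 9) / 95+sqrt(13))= -149625 / 38013104+18275625 * sqrt(13) / 38013104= 1.73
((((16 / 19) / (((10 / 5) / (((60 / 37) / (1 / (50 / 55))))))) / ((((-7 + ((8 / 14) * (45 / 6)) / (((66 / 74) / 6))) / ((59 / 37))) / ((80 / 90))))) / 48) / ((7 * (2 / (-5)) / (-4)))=472000 / 393520419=0.00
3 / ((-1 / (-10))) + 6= 36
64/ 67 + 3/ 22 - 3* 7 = -29345/ 1474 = -19.91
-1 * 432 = -432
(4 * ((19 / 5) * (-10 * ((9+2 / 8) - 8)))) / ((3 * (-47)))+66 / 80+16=102493 / 5640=18.17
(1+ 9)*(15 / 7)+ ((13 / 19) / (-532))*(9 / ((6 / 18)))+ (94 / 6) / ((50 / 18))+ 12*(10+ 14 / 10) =41400813 / 252700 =163.83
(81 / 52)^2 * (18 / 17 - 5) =-439587 / 45968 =-9.56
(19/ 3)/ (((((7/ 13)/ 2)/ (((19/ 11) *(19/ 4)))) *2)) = 89167/ 924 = 96.50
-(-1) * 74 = 74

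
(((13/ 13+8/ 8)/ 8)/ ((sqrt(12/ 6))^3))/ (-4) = -sqrt(2)/ 64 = -0.02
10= 10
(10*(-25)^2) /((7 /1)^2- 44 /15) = 93750 /691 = 135.67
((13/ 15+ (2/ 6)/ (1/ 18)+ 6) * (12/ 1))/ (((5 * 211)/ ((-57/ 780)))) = -3667/ 342875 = -0.01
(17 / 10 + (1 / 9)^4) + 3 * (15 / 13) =4402561 / 852930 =5.16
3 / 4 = 0.75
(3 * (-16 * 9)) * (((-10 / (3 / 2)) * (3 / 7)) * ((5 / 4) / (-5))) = -2160 / 7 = -308.57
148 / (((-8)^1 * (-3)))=37 / 6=6.17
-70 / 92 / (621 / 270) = -175 / 529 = -0.33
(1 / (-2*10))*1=-1 / 20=-0.05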